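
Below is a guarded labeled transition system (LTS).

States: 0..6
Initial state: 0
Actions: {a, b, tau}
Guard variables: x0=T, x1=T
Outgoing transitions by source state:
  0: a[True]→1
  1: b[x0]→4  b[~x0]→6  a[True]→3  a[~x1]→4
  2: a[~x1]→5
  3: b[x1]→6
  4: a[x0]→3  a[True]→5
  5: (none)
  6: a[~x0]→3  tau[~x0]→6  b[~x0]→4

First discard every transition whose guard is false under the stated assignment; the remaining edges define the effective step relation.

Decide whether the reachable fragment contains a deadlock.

Reach set: {0,1,3,4,5,6}
  0: a→1  [1 out]
  1: a→3  b→4  [2 out]
  3: b→6  [1 out]
  4: a→3  a→5  [2 out]
  5: ∅  [no exit]
  6: ∅  [no exit]
Path to 5: a·b·a

Answer: DEADLOCK at state 5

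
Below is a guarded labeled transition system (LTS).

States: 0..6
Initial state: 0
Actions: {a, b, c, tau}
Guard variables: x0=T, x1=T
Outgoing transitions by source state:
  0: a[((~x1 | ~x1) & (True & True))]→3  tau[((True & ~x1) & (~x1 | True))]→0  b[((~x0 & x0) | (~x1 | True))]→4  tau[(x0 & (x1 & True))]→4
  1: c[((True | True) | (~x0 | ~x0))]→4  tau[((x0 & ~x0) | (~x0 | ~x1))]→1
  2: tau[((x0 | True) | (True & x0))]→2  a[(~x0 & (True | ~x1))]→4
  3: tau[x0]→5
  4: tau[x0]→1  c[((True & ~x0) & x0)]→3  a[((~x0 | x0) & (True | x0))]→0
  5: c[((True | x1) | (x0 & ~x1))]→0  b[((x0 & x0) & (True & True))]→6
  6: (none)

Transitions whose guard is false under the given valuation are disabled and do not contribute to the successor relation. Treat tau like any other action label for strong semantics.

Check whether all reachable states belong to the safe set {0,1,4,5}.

Safe = {0,1,4,5}
R = {0,1,4}
  0: ✓
  1: ✓
  4: ✓

Answer: INVARIANT HOLDS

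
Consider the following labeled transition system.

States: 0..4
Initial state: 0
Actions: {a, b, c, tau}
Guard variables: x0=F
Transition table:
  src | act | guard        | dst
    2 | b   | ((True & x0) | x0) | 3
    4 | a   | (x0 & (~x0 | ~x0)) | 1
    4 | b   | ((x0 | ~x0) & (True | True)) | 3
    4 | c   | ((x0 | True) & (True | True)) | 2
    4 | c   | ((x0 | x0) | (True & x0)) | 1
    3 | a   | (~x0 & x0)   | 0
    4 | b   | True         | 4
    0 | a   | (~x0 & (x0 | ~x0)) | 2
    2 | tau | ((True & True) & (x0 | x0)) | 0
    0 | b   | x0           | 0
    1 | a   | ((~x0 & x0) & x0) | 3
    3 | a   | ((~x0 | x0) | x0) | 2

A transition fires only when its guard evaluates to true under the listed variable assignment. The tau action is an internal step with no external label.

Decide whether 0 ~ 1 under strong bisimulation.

Answer: NOT BISIMILAR

Working:
Compute ~ classes (split until stable):
  round 0: {{0,1,2,3,4}}
  round 1: {{0,3},{1,2},{4}}
3 equivalence class(es) (converged in 2)
[0]={0,3}  [1]={1,2}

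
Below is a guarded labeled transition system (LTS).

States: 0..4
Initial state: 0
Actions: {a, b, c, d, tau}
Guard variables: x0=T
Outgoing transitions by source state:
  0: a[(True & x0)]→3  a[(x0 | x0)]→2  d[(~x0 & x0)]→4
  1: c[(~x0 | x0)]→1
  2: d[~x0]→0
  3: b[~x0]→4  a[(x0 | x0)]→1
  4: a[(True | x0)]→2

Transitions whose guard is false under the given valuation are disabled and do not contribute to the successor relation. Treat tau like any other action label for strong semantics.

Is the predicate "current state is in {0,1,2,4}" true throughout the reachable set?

Answer: INVARIANT VIOLATED at state 3

Working:
Inv-set: {0,1,2,4}
Reachable = {0,1,2,3}
  0: ok
  1: ok
  2: ok
  3: VIOLATES
counterexample path to 3: a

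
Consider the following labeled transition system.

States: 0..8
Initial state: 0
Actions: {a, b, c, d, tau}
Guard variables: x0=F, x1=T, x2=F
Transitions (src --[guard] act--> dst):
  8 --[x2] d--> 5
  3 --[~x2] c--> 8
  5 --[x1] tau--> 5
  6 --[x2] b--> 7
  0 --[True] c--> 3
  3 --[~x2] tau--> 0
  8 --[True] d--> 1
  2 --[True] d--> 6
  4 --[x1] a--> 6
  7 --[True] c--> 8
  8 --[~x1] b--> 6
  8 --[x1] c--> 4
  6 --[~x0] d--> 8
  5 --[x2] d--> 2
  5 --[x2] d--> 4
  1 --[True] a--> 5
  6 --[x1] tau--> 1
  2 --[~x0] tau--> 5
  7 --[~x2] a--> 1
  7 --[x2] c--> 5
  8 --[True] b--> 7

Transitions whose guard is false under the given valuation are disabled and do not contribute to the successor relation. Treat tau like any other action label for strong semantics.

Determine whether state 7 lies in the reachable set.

15 transition(s) survive guard evaluation.
Layer 0: {0}
Layer 1: {3}  total {0,3}
Layer 2: {8}  total {0,3,8}
Layer 3: {1,4,7}  total {0,1,3,4,7,8}
Layer 4: {5,6}  total {0,1,3,4,5,6,7,8}
R = {0,1,3,4,5,6,7,8}
Path to 7: c·c·b

Answer: REACHABLE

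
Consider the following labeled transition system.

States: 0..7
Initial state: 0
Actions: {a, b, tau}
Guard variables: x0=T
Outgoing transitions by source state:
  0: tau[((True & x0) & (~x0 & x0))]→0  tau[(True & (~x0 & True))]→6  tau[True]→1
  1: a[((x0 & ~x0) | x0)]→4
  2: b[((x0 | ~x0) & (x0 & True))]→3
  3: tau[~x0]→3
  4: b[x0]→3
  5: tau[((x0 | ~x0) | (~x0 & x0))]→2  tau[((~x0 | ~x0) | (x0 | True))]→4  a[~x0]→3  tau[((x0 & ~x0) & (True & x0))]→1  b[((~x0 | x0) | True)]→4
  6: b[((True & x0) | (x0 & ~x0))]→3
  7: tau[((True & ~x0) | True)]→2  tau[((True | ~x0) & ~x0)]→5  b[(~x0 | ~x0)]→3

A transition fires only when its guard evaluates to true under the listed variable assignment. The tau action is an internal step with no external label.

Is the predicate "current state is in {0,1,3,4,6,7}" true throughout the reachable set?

Allowed set {0,1,3,4,6,7}
Reachable = {0,1,3,4}
  0: safe
  1: safe
  3: safe
  4: safe

Answer: INVARIANT HOLDS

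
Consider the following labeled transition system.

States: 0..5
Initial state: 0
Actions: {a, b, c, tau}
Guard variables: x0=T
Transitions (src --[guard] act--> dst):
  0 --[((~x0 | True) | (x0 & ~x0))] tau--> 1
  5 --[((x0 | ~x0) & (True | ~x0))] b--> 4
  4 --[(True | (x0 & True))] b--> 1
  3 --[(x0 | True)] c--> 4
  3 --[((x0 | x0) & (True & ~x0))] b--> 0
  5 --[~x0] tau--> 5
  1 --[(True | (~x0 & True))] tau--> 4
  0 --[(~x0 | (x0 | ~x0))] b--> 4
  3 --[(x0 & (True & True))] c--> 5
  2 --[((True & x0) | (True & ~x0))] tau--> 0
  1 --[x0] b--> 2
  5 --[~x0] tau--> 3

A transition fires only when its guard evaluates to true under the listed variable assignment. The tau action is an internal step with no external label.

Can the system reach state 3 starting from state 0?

Answer: UNREACHABLE

Working:
9 transition(s) survive guard evaluation.
L0 = {0}
L1 = {1,4}  total {0,1,4}
L2 = {2}  total {0,1,2,4}
R = {0,1,2,4}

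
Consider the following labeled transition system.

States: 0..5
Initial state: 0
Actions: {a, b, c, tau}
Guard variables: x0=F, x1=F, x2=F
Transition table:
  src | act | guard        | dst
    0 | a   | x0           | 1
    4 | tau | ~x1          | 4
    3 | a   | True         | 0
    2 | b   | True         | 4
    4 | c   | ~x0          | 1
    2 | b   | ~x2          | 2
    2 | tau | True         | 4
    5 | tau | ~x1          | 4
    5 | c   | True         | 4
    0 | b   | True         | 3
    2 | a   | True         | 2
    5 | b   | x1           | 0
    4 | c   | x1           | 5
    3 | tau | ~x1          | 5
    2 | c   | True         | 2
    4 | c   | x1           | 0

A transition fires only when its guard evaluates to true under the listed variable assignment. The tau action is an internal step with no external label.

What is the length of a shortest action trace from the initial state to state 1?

Answer: 4

Working:
Layered search for 1:
  depth 0: {0}
  depth 1: {3}
  depth 2: {5}
  depth 3: {4}
  depth 4: {1}
first hit 1 at d=4 via b·tau·c·c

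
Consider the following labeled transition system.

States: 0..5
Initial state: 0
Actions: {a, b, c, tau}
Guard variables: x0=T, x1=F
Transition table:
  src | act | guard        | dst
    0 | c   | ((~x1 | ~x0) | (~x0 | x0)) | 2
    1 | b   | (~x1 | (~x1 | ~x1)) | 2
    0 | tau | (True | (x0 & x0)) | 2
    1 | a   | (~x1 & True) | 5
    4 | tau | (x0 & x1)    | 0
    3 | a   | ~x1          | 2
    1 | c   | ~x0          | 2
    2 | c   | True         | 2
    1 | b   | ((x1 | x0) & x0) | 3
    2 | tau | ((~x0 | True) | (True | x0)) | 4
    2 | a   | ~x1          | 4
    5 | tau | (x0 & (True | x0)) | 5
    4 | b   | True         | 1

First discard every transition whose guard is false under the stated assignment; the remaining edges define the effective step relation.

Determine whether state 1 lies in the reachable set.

Answer: REACHABLE

Trace:
11 transition(s) survive guard evaluation.
L0 = {0}
L1 = {2}  total {0,2}
L2 = {4}  total {0,2,4}
L3 = {1}  total {0,1,2,4}
L4 = {3,5}  total {0,1,2,3,4,5}
Reach set: {0,1,2,3,4,5}
trace reaching 1: c·tau·b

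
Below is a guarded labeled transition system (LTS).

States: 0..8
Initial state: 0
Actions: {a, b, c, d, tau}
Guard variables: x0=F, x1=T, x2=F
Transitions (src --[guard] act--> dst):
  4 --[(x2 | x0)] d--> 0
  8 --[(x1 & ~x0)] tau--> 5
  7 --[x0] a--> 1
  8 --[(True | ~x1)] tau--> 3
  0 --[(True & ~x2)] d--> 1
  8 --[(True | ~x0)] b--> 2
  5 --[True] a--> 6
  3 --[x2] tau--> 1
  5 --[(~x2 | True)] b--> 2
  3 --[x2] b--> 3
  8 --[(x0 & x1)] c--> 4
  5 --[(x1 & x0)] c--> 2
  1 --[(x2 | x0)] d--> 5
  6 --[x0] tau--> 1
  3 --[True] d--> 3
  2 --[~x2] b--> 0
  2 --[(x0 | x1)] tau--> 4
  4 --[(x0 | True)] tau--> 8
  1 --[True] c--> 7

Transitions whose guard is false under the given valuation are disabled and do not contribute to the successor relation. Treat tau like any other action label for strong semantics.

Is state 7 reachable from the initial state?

Answer: REACHABLE

Working:
11 transition(s) survive guard evaluation.
depth 0: {0}
depth 1: {1}  total {0,1}
depth 2: {7}  total {0,1,7}
Reachable = {0,1,7}
witness 7: d·c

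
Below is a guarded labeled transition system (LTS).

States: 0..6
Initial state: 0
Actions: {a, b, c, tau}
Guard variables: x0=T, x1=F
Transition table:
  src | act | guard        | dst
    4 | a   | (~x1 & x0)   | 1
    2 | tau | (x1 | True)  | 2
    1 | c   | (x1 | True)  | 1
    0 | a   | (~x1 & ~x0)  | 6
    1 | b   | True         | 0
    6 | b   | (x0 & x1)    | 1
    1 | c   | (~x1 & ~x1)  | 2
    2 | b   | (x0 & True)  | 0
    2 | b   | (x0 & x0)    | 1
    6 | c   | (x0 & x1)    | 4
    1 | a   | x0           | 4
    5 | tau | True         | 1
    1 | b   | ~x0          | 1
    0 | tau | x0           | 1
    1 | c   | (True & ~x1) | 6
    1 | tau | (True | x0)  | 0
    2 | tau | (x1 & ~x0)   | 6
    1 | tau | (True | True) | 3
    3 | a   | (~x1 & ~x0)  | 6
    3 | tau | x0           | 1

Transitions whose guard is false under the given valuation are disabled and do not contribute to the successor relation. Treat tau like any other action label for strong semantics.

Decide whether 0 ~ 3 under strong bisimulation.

Answer: BISIMILAR

Analysis:
Refine partition for ~:
  P[0] = {{0,1,2,3,4,5,6}}
  P[1] = {{0,3,5},{1},{2},{4},{6}}
5 equivalence class(es) (converged in 2)
class of 0: {0,3,5}; class of 3: {0,3,5}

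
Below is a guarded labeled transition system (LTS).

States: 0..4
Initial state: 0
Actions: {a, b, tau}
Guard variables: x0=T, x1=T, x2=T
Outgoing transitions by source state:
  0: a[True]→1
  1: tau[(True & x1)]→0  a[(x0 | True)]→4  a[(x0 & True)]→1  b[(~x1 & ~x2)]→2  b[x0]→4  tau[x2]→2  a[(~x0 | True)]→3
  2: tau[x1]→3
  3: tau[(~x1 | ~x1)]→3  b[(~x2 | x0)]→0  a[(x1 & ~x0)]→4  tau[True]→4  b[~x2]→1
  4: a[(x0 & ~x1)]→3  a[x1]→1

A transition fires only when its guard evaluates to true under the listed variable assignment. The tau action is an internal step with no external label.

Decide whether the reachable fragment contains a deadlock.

Answer: DEADLOCK-FREE

Trace:
Reachable = {0,1,2,3,4}
  0: a→1  [1 exit(s)]
  1: a→1  a→3  a→4  b→4  tau→0  tau→2  [6 exit(s)]
  2: tau→3  [1 exit(s)]
  3: b→0  tau→4  [2 exit(s)]
  4: a→1  [1 exit(s)]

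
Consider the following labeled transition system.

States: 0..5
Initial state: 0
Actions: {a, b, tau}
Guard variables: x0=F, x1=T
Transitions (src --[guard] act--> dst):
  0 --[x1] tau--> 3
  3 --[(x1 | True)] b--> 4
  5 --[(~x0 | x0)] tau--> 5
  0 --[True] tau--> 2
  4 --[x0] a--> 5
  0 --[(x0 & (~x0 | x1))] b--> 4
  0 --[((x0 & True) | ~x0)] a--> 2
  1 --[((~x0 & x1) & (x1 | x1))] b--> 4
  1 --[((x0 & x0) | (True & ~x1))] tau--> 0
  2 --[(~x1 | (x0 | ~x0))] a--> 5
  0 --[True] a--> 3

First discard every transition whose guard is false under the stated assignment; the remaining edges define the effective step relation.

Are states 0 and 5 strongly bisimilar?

Compute ~ classes (split until stable):
  round 0: {{0,1,2,3,4,5}}
  round 1: {{0},{1,3},{2},{4},{5}}
Fixed point at round 2; 5 class(es).
[0]={0}  [5]={5}

Answer: NOT BISIMILAR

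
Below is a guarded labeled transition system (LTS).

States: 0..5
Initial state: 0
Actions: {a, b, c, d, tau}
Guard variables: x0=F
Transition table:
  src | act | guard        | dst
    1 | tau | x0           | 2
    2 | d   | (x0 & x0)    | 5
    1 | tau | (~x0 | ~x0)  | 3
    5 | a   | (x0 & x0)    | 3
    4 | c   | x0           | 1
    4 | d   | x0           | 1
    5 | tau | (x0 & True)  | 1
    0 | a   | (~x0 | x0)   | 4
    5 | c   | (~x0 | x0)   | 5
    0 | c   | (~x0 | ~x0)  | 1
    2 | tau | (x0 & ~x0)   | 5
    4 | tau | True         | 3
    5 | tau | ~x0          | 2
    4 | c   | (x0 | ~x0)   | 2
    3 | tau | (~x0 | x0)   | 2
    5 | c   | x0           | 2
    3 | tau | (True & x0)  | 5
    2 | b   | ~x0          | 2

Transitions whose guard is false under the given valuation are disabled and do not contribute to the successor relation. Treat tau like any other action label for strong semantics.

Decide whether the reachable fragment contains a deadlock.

Answer: DEADLOCK-FREE

Analysis:
R = {0,1,2,3,4}
  0: a→4  c→1  [2 exit(s)]
  1: tau→3  [1 exit(s)]
  2: b→2  [1 exit(s)]
  3: tau→2  [1 exit(s)]
  4: c→2  tau→3  [2 exit(s)]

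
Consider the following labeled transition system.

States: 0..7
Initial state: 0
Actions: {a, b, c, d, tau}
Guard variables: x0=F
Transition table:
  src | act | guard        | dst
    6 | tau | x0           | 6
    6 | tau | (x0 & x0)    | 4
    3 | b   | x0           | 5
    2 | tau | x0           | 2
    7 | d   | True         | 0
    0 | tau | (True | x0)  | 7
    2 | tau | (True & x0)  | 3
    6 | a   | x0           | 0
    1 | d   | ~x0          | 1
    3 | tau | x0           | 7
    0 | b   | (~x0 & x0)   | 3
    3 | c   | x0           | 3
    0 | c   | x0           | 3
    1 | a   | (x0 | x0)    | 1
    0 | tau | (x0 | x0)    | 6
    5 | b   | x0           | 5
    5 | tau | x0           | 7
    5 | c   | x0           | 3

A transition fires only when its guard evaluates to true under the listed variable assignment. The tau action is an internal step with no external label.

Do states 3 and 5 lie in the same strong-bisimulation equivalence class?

Answer: BISIMILAR

Trace:
Bisimulation quotient by refinement:
  π0 = {{0,1,2,3,4,5,6,7}}
  π1 = {{0},{1,7},{2,3,4,5,6}}
  π2 = {{0},{1},{2,3,4,5,6},{7}}
4 equivalence class(es) (converged in 3)
class of 3: {2,3,4,5,6}; class of 5: {2,3,4,5,6}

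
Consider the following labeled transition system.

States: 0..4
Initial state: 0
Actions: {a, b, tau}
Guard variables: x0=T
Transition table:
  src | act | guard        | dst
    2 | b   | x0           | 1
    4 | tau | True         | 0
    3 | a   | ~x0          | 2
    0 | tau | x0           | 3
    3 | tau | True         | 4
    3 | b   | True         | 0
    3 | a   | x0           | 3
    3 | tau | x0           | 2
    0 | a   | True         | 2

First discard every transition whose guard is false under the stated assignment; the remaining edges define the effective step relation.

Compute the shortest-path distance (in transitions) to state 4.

Layered search for 4:
  Layer 0: {0}
  Layer 1: {2,3}
  Layer 2: {1,4}
first hit 4 at d=2 via tau·tau

Answer: 2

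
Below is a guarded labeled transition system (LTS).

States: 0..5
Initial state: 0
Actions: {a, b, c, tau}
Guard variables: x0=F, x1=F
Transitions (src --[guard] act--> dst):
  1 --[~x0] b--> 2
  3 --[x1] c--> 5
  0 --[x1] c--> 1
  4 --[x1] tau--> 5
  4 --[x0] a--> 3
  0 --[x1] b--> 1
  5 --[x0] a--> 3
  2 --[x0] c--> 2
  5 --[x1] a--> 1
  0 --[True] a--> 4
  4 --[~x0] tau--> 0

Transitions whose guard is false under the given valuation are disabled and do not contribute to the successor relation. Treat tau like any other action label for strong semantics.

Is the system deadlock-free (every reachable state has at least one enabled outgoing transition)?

R = {0,4}
  0: a→4  [deg 1]
  4: tau→0  [deg 1]

Answer: DEADLOCK-FREE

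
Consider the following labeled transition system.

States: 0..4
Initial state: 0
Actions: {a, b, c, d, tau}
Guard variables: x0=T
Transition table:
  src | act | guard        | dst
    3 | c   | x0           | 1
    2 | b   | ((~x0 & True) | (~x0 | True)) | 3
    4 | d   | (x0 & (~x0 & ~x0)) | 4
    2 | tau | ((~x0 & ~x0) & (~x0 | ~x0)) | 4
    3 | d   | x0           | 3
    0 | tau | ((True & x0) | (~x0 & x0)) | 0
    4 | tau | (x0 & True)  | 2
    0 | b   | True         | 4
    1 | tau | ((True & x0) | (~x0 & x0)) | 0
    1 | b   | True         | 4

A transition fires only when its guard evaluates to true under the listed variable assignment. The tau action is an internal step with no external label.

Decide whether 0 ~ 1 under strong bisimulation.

Answer: BISIMILAR

Working:
Compute ~ classes (split until stable):
  round 0: {{0,1,2,3,4}}
  round 1: {{0,1},{2},{3},{4}}
stable after 2 split(s): 4 block(s)
0∈{0,1}, 1∈{0,1}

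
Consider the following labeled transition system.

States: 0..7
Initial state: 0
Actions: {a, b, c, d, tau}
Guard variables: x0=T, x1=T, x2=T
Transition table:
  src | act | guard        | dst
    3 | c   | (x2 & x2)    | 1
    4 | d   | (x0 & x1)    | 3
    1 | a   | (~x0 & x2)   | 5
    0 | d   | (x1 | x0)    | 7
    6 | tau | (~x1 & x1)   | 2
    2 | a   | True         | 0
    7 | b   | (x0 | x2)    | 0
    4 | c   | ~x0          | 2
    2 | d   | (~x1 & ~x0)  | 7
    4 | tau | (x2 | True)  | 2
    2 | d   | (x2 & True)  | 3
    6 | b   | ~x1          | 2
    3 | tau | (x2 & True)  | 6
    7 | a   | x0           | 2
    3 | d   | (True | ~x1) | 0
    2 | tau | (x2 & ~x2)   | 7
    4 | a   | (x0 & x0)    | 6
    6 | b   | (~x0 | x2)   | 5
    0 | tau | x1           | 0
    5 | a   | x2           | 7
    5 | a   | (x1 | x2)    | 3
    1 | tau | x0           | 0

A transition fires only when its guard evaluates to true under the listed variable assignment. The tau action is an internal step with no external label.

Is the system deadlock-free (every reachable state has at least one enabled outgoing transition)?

Answer: DEADLOCK-FREE

Trace:
Reach set: {0,1,2,3,5,6,7}
  0: d→7  tau→0  [2 out]
  1: tau→0  [1 out]
  2: a→0  d→3  [2 out]
  3: c→1  d→0  tau→6  [3 out]
  5: a→3  a→7  [2 out]
  6: b→5  [1 out]
  7: a→2  b→0  [2 out]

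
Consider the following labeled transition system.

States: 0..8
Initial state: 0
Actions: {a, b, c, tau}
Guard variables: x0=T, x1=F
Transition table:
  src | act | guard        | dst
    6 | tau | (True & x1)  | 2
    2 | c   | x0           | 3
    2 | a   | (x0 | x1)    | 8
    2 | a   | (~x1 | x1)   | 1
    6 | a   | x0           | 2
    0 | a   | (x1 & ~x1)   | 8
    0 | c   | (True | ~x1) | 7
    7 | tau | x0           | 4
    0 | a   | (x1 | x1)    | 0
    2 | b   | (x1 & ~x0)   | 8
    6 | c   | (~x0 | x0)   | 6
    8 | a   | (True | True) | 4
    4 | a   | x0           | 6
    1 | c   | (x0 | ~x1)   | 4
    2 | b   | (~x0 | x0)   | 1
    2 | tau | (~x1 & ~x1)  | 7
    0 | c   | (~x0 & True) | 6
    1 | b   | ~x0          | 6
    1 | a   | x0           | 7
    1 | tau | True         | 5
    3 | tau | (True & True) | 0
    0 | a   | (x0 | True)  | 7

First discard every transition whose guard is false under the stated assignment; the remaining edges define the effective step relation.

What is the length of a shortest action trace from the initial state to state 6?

Layered search for 6:
  Layer 0: {0}
  Layer 1: {7}
  Layer 2: {4}
  Layer 3: {6}
6 enters at depth 3; path a·tau·a

Answer: 3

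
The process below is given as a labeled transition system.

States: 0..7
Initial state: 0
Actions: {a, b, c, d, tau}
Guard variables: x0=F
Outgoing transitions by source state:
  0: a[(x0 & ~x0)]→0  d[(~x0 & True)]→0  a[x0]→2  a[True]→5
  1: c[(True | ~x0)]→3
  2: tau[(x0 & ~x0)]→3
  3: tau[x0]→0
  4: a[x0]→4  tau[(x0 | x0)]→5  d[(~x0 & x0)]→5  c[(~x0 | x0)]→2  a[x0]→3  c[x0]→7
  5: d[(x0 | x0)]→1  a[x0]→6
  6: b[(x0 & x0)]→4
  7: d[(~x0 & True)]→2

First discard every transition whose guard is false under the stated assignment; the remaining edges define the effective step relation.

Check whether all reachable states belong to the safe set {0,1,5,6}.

Answer: INVARIANT HOLDS

Analysis:
Safe = {0,1,5,6}
Reachable = {0,5}
  0: ok
  5: ok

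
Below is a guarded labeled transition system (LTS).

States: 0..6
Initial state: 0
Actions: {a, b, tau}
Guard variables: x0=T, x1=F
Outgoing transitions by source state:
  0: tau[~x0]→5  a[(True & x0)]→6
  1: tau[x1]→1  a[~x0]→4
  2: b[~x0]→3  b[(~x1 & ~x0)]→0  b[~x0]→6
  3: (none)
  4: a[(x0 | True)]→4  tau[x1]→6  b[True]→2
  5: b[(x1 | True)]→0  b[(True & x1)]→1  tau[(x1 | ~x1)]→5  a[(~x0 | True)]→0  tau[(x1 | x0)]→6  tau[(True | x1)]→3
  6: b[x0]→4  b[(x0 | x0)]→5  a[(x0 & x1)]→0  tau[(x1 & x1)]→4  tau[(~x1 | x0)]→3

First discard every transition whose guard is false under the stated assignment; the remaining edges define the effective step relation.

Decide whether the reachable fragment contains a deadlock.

Answer: DEADLOCK at state 2

Trace:
Reach set: {0,2,3,4,5,6}
  0: a→6  [1 out]
  2: ∅  [STUCK]
  3: ∅  [STUCK]
  4: a→4  b→2  [2 out]
  5: a→0  b→0  tau→3  tau→5  tau→6  [5 out]
  6: b→4  b→5  tau→3  [3 out]
Path to 2: a·b·b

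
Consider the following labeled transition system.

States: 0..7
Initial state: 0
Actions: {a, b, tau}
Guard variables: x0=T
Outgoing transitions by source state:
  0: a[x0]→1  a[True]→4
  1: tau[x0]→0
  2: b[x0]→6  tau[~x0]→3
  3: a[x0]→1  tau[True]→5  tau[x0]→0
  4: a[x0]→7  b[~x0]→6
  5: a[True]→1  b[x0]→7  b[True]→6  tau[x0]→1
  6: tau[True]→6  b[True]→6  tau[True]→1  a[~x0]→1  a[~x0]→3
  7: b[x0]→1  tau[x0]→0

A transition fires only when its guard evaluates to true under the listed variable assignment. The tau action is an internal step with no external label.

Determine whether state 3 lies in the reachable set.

Answer: UNREACHABLE

Analysis:
Guard filter leaves 17 enabled edge(s).
Layer 0: {0}
Layer 1: {1,4}  now seen {0,1,4}
Layer 2: {7}  now seen {0,1,4,7}
Reachable = {0,1,4,7}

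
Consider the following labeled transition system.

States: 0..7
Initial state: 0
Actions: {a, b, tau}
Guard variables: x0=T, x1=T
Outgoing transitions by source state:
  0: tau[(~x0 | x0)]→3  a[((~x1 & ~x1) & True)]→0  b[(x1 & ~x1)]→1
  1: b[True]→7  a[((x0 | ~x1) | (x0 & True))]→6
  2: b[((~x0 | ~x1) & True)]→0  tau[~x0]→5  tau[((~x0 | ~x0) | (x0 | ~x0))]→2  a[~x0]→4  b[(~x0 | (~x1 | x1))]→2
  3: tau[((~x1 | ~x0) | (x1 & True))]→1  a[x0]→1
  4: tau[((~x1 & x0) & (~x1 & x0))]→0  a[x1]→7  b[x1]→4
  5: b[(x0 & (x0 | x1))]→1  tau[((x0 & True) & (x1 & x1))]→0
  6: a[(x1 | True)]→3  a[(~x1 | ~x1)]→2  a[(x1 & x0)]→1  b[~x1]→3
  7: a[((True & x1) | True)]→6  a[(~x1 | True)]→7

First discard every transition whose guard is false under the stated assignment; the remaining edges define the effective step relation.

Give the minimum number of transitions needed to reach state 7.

Answer: 3

Trace:
BFS to 7:
  L0 = {0}
  L1 = {3}
  L2 = {1}
  L3 = {6,7}
7 enters at depth 3; path tau·a·b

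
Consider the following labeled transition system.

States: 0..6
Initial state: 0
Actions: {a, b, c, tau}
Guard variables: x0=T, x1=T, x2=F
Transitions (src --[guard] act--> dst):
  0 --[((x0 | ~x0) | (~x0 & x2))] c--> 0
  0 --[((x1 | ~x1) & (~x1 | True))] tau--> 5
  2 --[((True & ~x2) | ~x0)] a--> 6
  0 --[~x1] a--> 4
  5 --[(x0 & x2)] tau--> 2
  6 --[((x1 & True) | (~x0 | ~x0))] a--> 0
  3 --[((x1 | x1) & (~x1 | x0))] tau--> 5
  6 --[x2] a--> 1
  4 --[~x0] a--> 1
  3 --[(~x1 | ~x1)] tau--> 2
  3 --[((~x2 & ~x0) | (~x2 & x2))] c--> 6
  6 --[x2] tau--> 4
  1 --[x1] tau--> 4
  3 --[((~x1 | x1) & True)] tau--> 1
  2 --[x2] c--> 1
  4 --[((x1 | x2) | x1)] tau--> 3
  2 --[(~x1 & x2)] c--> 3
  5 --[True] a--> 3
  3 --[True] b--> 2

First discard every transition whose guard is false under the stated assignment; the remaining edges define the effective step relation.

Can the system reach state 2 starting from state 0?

Answer: REACHABLE

Analysis:
Guard filter leaves 10 enabled edge(s).
Layer 0: {0}
Layer 1: {5}  now seen {0,5}
Layer 2: {3}  now seen {0,3,5}
Layer 3: {1,2}  now seen {0,1,2,3,5}
Layer 4: {4,6}  now seen {0,1,2,3,4,5,6}
R = {0,1,2,3,4,5,6}
Path to 2: tau·a·b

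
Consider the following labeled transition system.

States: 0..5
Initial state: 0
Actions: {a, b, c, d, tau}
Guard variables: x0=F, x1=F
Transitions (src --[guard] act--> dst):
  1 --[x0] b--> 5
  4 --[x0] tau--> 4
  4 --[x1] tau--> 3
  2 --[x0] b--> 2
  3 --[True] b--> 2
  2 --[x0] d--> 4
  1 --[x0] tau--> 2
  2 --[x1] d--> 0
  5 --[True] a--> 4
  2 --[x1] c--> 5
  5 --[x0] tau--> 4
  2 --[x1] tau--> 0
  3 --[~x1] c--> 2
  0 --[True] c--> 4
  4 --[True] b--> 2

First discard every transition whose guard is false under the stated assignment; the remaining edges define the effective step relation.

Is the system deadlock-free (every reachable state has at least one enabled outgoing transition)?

Answer: DEADLOCK at state 2

Analysis:
R = {0,2,4}
  0: c→4  [1 exit(s)]
  2: ∅  [no exit]
  4: b→2  [1 exit(s)]
Path to 2: c·b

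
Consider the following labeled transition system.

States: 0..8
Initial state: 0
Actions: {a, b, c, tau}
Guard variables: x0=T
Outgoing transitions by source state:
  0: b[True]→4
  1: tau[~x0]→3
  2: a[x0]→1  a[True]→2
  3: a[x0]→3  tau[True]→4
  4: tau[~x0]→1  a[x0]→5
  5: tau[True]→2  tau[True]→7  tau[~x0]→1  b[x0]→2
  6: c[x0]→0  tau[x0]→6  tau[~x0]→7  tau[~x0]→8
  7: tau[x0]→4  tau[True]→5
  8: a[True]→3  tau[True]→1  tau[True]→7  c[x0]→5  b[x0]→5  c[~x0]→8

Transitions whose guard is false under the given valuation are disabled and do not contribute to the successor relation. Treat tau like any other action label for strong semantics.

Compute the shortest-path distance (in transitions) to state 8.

Layered search for 8:
  depth 0: {0}
  depth 1: {4}
  depth 2: {5}
  depth 3: {2,7}
  depth 4: {1}
8 never appears.

Answer: UNREACHABLE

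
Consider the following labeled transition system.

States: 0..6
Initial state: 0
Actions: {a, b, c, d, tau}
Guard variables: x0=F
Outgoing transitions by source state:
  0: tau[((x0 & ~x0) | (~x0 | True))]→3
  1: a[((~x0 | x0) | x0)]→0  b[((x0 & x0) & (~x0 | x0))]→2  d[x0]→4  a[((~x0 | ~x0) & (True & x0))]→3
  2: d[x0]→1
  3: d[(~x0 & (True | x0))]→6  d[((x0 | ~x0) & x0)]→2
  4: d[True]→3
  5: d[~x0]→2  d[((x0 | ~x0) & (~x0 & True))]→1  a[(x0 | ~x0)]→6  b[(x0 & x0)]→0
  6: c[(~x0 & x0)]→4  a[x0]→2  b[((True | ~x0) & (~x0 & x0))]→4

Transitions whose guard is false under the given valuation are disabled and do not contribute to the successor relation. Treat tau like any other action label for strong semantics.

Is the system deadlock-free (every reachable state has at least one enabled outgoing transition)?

Reachable = {0,3,6}
  0: tau→3  [deg 1]
  3: d→6  [deg 1]
  6: ∅  [deadlock]
trace reaching 6: tau·d

Answer: DEADLOCK at state 6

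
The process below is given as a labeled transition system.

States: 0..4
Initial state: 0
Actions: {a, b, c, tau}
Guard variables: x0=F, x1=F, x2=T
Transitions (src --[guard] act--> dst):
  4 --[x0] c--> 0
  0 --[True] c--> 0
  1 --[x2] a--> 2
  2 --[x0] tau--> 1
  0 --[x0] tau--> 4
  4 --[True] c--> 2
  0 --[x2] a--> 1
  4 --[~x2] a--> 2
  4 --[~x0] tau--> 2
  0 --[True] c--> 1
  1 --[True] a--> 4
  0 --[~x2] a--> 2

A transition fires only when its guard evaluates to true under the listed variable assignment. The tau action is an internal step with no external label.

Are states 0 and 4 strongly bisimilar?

Compute ~ classes (split until stable):
  round 0: {{0,1,2,3,4}}
  round 1: {{0},{1},{2,3},{4}}
4 equivalence class(es) (converged in 2)
0∈{0}, 4∈{4}

Answer: NOT BISIMILAR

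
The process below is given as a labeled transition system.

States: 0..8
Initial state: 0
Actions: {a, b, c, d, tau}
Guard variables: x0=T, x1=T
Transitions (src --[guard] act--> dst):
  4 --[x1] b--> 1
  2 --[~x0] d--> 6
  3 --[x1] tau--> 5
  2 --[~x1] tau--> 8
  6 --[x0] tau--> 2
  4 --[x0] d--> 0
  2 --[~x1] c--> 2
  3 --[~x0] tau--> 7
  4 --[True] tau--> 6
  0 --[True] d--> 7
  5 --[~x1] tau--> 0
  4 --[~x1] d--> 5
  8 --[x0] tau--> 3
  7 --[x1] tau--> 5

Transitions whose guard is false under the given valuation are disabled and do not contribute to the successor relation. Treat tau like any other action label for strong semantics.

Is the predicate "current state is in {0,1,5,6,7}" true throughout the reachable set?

Safe = {0,1,5,6,7}
Reach set: {0,5,7}
  0: ✓
  5: ✓
  7: ✓

Answer: INVARIANT HOLDS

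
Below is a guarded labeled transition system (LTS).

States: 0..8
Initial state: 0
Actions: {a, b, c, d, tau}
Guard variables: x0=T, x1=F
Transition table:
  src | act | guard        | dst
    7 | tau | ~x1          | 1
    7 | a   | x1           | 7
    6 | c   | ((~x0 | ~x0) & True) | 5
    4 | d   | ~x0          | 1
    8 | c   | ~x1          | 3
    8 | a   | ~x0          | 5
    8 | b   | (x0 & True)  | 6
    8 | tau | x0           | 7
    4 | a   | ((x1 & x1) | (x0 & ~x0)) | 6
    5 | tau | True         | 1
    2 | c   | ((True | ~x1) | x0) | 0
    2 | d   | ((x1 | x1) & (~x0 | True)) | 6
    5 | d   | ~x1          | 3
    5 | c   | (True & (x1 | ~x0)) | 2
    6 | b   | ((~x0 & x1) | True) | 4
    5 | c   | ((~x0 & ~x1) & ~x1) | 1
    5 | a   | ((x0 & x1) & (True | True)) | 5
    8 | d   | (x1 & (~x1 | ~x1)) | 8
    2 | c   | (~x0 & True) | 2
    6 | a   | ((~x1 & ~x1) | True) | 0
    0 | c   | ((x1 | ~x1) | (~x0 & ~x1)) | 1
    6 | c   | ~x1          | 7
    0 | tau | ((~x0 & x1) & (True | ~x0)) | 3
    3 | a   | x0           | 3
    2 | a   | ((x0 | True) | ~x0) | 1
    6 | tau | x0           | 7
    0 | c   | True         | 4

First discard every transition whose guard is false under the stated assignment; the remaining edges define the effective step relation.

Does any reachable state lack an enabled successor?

Answer: DEADLOCK at state 1

Trace:
Reach set: {0,1,4}
  0: c→1  c→4  [2 out]
  1: ∅  [no exit]
  4: ∅  [no exit]
witness 1: c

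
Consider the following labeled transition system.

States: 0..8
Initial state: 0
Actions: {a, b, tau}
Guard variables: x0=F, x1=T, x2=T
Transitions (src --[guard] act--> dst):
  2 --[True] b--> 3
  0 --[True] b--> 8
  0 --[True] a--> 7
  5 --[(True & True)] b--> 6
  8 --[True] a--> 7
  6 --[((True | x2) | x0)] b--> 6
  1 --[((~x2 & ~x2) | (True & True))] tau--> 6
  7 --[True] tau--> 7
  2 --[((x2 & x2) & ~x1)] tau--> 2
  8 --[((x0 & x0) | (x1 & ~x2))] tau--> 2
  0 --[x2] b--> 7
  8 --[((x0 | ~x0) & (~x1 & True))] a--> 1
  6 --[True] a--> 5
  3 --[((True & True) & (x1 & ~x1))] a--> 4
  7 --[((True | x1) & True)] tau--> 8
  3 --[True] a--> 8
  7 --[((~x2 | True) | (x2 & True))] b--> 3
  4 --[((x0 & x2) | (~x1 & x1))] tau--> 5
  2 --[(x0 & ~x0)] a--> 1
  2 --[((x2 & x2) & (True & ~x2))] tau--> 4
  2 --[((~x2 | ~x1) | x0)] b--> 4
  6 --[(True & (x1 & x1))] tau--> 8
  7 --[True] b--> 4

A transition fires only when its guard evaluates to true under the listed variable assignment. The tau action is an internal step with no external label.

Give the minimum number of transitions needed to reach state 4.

Breadth-first toward 4:
  depth 0: {0}
  depth 1: {7,8}
  depth 2: {3,4}
depth(4)=2, e.g. a·b

Answer: 2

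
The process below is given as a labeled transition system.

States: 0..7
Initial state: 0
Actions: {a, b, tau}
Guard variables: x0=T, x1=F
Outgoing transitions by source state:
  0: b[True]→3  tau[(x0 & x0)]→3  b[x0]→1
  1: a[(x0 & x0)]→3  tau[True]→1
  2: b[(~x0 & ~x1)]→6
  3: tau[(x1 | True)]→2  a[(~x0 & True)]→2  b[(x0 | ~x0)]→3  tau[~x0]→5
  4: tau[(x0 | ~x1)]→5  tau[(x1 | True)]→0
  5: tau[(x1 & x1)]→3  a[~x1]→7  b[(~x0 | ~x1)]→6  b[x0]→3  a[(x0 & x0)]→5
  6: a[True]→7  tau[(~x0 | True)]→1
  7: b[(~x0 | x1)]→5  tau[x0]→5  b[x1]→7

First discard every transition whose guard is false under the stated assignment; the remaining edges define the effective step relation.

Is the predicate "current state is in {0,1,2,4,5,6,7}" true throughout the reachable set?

Allowed set {0,1,2,4,5,6,7}
R = {0,1,2,3}
  0: ✓
  1: ✓
  2: ✓
  3: ✗ unsafe
witness against invariant: b → 3

Answer: INVARIANT VIOLATED at state 3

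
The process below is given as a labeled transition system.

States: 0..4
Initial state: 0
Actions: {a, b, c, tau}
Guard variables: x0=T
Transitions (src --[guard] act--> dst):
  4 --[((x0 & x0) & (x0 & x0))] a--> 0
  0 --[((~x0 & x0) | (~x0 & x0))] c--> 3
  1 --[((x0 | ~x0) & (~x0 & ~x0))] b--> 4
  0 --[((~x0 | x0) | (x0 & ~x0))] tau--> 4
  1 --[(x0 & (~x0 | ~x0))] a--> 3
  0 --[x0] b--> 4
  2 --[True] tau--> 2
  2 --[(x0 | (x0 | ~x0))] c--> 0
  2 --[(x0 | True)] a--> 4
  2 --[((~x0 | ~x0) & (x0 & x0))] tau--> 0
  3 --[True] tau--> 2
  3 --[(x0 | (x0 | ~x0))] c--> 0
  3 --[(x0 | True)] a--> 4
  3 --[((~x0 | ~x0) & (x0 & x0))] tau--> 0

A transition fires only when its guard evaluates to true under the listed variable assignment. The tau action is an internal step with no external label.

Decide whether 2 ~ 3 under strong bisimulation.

Compute ~ classes (split until stable):
  π0 = {{0,1,2,3,4}}
  π1 = {{0},{1},{2,3},{4}}
Fixed point at round 2; 4 class(es).
[2]={2,3}  [3]={2,3}

Answer: BISIMILAR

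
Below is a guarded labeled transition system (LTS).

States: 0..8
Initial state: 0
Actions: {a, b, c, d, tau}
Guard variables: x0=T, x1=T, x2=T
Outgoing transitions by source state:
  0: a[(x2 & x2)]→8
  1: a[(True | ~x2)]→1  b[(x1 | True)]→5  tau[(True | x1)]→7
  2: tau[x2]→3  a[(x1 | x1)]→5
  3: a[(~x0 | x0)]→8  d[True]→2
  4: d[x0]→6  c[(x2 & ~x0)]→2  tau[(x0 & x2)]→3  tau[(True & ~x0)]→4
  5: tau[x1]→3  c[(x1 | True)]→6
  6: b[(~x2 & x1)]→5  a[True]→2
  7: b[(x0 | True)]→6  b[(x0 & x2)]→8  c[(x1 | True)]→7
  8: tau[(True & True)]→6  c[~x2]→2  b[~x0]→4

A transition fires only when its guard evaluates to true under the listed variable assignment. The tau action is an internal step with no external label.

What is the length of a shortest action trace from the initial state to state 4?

Breadth-first toward 4:
  Layer 0: {0}
  Layer 1: {8}
  Layer 2: {6}
  Layer 3: {2}
  Layer 4: {3,5}
4 never appears.

Answer: UNREACHABLE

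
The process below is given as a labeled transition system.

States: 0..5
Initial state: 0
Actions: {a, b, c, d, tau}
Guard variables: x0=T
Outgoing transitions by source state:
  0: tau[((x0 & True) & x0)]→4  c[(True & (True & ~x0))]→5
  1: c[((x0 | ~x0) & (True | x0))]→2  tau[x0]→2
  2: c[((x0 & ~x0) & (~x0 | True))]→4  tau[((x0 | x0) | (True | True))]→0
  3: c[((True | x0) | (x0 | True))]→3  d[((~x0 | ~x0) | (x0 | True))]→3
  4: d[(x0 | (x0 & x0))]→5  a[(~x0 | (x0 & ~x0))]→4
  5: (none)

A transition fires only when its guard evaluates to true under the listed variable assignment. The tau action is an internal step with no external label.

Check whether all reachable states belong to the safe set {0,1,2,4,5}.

Answer: INVARIANT HOLDS

Working:
Safe = {0,1,2,4,5}
R = {0,4,5}
  0: safe
  4: safe
  5: safe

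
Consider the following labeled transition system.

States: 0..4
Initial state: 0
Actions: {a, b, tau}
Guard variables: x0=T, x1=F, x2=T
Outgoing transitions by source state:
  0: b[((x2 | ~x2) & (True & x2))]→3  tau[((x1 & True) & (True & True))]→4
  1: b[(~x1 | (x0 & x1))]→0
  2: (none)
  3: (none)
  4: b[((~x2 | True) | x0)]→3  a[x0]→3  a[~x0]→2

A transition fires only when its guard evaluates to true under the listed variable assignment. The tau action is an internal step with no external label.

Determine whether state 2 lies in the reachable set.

After dropping false guards: 4 live edges.
depth 0: {0}
depth 1: {3}  now seen {0,3}
Reach set: {0,3}

Answer: UNREACHABLE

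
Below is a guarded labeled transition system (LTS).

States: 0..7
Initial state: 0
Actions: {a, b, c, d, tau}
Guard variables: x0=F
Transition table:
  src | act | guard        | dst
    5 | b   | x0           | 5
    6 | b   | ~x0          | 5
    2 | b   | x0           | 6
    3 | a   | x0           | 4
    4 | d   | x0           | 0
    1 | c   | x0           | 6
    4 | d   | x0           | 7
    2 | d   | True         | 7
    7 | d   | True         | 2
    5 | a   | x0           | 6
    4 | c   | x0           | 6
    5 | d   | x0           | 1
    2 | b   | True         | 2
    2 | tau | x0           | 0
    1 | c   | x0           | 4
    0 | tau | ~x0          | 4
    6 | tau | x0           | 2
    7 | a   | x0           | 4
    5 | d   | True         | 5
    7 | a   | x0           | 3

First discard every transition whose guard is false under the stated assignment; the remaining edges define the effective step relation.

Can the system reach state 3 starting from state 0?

Answer: UNREACHABLE

Working:
After dropping false guards: 6 live edges.
L0 = {0}
L1 = {4}  now seen {0,4}
Reachable = {0,4}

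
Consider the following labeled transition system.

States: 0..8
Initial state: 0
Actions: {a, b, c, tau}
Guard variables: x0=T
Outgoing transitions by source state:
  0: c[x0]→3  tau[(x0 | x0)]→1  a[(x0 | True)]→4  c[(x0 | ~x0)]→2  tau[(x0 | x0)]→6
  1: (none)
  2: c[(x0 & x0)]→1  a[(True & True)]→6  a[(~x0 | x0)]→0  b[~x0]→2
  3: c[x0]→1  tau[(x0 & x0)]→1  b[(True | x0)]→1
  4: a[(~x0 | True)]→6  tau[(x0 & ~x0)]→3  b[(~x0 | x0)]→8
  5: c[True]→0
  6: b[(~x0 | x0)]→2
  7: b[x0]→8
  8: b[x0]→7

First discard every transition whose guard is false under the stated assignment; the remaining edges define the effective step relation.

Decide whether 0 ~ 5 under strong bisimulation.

Bisimulation quotient by refinement:
  round 0: {{0,1,2,3,4,5,6,7,8}}
  round 1: {{0},{1},{2},{3},{4},{5},{6,7,8}}
  round 2: {{0},{1},{2},{3},{4},{5},{6},{7,8}}
Fixed point at round 3; 8 class(es).
[0]={0}  [5]={5}

Answer: NOT BISIMILAR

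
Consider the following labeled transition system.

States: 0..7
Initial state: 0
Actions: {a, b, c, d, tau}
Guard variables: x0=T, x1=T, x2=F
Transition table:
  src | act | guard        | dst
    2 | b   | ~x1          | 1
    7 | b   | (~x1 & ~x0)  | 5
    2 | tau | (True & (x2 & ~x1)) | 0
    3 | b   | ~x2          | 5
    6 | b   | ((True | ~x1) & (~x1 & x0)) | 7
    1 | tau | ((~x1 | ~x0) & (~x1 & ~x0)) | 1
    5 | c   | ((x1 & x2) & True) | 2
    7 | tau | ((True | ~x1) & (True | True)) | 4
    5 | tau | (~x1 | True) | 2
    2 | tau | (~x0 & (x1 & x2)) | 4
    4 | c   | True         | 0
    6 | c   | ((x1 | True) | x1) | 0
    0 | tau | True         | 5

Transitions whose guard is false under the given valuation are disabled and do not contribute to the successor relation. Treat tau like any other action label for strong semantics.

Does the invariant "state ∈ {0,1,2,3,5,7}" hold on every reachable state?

Allowed set {0,1,2,3,5,7}
Reach set: {0,2,5}
  0: ok
  2: ok
  5: ok

Answer: INVARIANT HOLDS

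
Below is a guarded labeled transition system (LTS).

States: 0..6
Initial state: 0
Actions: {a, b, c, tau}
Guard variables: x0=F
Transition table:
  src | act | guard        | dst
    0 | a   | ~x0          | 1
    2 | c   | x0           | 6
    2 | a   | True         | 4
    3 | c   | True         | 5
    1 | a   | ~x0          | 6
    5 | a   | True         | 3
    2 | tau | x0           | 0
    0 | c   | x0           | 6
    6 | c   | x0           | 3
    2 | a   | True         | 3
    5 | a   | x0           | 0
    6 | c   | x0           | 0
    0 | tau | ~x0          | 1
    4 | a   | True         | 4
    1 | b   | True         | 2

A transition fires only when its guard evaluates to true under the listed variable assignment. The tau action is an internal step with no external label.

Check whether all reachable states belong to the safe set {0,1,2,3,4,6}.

Allowed set {0,1,2,3,4,6}
Reach set: {0,1,2,3,4,5,6}
  0: safe
  1: safe
  2: safe
  3: safe
  4: safe
  5: VIOLATES
  6: safe
reach 5 via a·b·a·c — violates

Answer: INVARIANT VIOLATED at state 5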